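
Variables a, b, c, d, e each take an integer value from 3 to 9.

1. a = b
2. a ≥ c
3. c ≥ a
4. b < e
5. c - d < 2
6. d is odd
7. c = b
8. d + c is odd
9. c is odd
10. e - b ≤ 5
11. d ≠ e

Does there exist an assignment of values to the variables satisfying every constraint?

Unsatisfiable

Constraint 6 makes d odd and constraint 9 makes c odd, so d + c must be even. Constraint 8 says d + c is odd — contradiction.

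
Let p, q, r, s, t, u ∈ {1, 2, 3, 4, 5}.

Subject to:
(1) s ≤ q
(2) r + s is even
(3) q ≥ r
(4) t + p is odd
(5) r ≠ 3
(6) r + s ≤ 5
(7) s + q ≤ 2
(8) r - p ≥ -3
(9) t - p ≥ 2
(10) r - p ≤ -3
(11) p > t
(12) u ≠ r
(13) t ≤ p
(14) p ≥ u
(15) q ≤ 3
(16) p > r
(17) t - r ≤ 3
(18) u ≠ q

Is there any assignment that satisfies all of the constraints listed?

Unsatisfiable

Constraints 9, 10, and 17 give p − r ≥ 3, r − t ≥ -3, t − p ≥ 2.
Adding all 3 inequalities: the left sides telescope to 0, and the right sides sum to 3 + (-3) + 2 = 2. So 0 ≥ 2, which is false.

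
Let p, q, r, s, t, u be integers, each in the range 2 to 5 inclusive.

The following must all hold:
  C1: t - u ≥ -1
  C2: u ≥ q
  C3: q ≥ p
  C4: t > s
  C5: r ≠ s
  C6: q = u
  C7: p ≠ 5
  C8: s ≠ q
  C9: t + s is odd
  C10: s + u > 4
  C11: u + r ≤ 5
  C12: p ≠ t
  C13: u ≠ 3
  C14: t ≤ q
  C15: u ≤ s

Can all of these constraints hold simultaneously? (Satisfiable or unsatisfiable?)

Constraints 2, 4, 14, and 15 give t ≤ q, q ≤ u, u ≤ s, s < t. Chaining: t ≤ q ≤ u ≤ s < t, which forces t < t — impossible.

Unsatisfiable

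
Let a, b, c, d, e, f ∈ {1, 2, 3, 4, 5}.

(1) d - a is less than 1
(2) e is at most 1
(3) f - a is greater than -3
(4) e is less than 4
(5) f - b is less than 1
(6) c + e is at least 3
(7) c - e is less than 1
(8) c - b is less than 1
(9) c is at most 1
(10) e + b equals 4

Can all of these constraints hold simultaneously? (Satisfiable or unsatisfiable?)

From constraint 9: c ≤ 1. From constraint 2: e ≤ 1. Hence c + e ≤ 2. But constraint 6 requires c + e ≥ 3, and 3 > 2. Contradiction.

Unsatisfiable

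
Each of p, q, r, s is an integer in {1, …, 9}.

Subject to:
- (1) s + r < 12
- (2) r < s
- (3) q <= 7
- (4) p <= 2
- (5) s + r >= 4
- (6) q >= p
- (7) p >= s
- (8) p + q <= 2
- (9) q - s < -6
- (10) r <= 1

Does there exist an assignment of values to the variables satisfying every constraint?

From constraints 4 and 7: s ≤ p ≤ 2. From constraint 10: r ≤ 1. Hence s + r ≤ 3. But constraint 5 requires s + r ≥ 4, and 4 > 3. Contradiction.

Unsatisfiable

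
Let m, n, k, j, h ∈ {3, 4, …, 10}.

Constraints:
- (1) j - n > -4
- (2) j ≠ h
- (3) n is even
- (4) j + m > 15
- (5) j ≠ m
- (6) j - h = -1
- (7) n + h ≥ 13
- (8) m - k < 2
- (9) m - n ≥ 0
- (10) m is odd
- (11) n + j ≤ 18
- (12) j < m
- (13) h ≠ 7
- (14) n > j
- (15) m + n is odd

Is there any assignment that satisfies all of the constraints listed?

The assignment m = 9, n = 8, k = 8, j = 7, h = 8 works:
  constraint 1 holds since j - n = -1.
  constraint 4 holds since j + m = 16.
The rest check out directly.

Satisfiable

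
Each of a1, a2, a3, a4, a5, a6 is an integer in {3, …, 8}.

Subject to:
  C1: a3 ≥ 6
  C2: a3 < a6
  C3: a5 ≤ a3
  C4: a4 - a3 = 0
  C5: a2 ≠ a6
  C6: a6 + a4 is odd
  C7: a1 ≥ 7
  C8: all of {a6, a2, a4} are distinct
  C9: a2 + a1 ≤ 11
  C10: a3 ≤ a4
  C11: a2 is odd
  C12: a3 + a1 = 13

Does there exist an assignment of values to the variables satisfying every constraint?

Satisfiable

Try a1 = 7, a2 = 3, a3 = 6, a4 = 6, a5 = 3, a6 = 7.
Check constraint 4: a4 - a3 = 0; constraint 9: a2 + a1 = 10. The remaining constraints are straightforward to verify.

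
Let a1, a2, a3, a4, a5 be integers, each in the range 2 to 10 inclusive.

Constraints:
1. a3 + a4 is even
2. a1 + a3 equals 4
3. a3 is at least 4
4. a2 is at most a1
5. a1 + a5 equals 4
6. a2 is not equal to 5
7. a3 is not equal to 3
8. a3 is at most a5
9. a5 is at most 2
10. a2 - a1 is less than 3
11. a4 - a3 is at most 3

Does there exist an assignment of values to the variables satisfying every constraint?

Unsatisfiable

From constraint 3: a3 ≥ 4. From constraints 8 and 9: a3 ≤ a5 and a5 ≤ 2, so a3 ≤ 2. But 2 < 4, so no value of a3 works.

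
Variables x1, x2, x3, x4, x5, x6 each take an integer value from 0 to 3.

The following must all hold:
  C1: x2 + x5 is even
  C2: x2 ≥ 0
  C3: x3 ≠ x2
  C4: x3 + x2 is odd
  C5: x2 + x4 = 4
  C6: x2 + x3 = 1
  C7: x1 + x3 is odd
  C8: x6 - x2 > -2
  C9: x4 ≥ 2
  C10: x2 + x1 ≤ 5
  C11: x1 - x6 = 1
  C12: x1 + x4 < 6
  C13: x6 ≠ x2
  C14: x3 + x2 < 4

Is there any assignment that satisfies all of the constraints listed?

One satisfying assignment is x1 = 1, x2 = 1, x3 = 0, x4 = 3, x5 = 3, x6 = 0.
For the less obvious constraints — constraint 5: x2 + x4 = 4; constraint 6: x2 + x3 = 1; constraint 8: x6 - x2 = -1 — and the others hold by inspection.

Satisfiable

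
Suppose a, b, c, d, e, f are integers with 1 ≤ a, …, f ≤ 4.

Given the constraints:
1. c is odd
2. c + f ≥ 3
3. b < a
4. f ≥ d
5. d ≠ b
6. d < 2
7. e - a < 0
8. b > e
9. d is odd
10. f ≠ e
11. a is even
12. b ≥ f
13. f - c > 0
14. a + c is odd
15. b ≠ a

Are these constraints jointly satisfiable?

Satisfiable

Setting (a, b, c, d, e, f) = (4, 2, 1, 1, 1, 2) satisfies everything: constraint 2: c + f = 3; constraint 7: e - a = -3, and the others follow.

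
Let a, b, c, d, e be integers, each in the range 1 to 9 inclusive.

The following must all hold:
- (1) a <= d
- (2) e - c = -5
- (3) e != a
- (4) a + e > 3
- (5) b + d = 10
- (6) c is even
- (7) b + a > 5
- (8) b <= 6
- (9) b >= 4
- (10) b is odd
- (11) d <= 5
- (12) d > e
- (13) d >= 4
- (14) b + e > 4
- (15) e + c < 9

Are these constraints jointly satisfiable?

Take a = 3, b = 5, c = 6, d = 5, e = 1. Then constraint 2: e - c = -5; constraint 4: a + e = 4, and every other listed constraint is also met.

Satisfiable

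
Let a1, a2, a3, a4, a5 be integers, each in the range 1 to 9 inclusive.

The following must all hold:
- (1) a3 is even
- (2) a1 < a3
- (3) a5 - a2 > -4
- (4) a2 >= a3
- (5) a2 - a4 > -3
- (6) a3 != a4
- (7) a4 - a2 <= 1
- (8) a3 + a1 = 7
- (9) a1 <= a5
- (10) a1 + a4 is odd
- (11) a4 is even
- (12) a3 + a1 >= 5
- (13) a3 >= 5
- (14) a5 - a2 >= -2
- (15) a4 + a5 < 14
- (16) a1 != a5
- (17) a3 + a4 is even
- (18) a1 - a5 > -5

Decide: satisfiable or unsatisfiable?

Satisfiable

Try a1 = 1, a2 = 7, a3 = 6, a4 = 8, a5 = 5.
Check constraint 3: a5 - a2 = -2; constraint 5: a2 - a4 = -1. The remaining constraints are straightforward to verify.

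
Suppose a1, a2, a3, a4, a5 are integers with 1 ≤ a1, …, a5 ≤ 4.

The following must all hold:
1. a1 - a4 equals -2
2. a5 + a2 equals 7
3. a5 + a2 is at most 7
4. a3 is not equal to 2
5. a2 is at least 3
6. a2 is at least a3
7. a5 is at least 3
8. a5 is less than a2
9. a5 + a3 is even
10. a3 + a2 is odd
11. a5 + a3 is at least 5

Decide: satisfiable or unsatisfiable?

Satisfiable

Try a1 = 1, a2 = 4, a3 = 3, a4 = 3, a5 = 3.
Check constraint 1: a1 - a4 = -2; constraint 2: a5 + a2 = 7. The remaining constraints are straightforward to verify.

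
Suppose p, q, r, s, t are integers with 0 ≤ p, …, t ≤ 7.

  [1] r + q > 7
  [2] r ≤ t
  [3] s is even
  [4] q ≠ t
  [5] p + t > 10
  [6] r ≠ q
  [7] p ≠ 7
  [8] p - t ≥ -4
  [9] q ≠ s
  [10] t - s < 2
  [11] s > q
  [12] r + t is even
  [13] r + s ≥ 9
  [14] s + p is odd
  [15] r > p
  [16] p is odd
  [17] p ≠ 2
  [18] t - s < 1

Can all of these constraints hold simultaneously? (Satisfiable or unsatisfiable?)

Satisfiable

One satisfying assignment is p = 5, q = 3, r = 6, s = 6, t = 6.
For the less obvious constraints — constraint 1: r + q = 9; constraint 5: p + t = 11 — and the others hold by inspection.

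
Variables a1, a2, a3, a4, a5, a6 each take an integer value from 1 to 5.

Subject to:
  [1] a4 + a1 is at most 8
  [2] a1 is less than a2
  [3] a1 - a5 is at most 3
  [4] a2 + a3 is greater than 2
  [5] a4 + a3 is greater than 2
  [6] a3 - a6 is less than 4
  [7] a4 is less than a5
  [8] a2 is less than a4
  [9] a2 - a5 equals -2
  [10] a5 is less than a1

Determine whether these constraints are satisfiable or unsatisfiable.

Constraints 2, 7, 8, and 10 give a4 < a5, a5 < a1, a1 < a2, a2 < a4. Chaining: a4 < a5 < a1 < a2 < a4, which forces a4 < a4 — impossible.

Unsatisfiable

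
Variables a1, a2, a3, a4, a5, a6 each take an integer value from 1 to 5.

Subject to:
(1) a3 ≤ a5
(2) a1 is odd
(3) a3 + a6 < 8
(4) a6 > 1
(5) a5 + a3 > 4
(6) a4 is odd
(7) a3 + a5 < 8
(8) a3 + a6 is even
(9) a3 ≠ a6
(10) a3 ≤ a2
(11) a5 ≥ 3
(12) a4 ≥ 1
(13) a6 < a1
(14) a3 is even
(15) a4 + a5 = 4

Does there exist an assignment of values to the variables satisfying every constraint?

One satisfying assignment is a1 = 5, a2 = 3, a3 = 2, a4 = 1, a5 = 3, a6 = 4.
For the less obvious constraints — constraint 3: a3 + a6 = 6; constraint 5: a5 + a3 = 5 — and the others hold by inspection.

Satisfiable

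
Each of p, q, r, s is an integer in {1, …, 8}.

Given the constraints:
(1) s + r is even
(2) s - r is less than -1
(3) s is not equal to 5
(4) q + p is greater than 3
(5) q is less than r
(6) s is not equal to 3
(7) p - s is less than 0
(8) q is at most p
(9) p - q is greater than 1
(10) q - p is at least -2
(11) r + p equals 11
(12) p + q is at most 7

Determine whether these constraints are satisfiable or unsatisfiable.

Satisfiable

Take p = 3, q = 1, r = 8, s = 6. Then constraint 2: s - r = -2; constraint 4: q + p = 4, and every other listed constraint is also met.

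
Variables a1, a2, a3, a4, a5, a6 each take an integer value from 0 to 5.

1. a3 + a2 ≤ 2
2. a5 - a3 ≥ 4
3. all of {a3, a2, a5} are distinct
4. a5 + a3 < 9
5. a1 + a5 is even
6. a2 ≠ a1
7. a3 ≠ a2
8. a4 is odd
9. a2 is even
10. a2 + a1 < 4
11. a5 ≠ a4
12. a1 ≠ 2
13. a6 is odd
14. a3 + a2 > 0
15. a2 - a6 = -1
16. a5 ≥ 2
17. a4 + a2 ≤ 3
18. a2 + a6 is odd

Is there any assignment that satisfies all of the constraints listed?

Try a1 = 1, a2 = 0, a3 = 1, a4 = 3, a5 = 5, a6 = 1.
Check constraint 1: a3 + a2 = 1; constraint 2: a5 - a3 = 4; constraint 4: a5 + a3 = 6. The remaining constraints are straightforward to verify.

Satisfiable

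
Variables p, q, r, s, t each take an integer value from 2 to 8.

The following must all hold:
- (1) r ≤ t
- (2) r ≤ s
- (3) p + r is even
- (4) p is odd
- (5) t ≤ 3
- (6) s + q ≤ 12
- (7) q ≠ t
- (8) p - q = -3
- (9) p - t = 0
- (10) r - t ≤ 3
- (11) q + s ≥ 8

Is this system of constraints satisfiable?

Satisfiable

Setting (p, q, r, s, t) = (3, 6, 3, 3, 3) satisfies everything: constraint 6: s + q = 9; constraint 8: p - q = -3, and the others follow.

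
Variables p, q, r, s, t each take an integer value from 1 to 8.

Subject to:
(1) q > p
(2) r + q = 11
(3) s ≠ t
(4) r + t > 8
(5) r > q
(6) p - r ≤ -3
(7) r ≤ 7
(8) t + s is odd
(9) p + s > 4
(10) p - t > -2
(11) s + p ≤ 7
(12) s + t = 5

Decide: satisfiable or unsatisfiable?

Try p = 3, q = 4, r = 7, s = 3, t = 2.
Check constraint 2: r + q = 11; constraint 4: r + t = 9. The remaining constraints are straightforward to verify.

Satisfiable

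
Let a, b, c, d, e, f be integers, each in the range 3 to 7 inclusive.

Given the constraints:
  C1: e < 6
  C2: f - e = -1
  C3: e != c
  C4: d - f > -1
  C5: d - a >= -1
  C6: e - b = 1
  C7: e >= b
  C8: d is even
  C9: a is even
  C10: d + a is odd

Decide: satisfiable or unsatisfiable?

Constraint 8 makes d even and constraint 9 makes a even, so d + a must be even. Constraint 10 says d + a is odd — contradiction.

Unsatisfiable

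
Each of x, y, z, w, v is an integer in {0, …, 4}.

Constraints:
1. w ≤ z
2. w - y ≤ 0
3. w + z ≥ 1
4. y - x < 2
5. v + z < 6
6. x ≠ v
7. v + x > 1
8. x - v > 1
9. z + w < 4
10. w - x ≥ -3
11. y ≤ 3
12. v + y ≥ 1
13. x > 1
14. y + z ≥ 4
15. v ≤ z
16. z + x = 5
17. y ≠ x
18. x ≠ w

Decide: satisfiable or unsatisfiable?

Satisfiable

Take x = 2, y = 3, z = 3, w = 0, v = 0. Then constraint 2: w - y = -3; constraint 3: w + z = 3; constraint 4: y - x = 1, and every other listed constraint is also met.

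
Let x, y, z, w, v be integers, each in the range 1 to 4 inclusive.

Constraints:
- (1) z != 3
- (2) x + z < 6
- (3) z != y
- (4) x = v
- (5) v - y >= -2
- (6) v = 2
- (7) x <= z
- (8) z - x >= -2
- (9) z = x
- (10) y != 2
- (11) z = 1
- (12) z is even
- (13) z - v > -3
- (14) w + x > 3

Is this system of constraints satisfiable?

Unsatisfiable

Constraint 11 fixes z = 1 and constraint 6 fixes v = 2. Constraints 4 and 9 give z = x = v, so z = v. But 1 ≠ 2 — contradiction.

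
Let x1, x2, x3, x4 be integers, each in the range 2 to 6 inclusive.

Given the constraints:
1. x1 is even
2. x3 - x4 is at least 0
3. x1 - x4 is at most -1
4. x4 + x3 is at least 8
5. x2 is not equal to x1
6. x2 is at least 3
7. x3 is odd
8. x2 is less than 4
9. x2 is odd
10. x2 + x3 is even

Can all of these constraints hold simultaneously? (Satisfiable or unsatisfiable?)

Try x1 = 4, x2 = 3, x3 = 5, x4 = 5.
Check constraint 2: x3 - x4 = 0; constraint 3: x1 - x4 = -1; constraint 4: x4 + x3 = 10. The remaining constraints are straightforward to verify.

Satisfiable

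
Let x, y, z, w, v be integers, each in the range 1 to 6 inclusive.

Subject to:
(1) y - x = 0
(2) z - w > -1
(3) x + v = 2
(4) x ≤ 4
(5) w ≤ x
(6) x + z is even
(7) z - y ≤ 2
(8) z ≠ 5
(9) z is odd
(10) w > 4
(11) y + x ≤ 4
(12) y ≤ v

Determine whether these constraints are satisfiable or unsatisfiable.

From constraint 10: w ≥ 5. From constraints 4 and 5: w ≤ x and x ≤ 4, so w ≤ 4. But 4 < 5, so no value of w works.

Unsatisfiable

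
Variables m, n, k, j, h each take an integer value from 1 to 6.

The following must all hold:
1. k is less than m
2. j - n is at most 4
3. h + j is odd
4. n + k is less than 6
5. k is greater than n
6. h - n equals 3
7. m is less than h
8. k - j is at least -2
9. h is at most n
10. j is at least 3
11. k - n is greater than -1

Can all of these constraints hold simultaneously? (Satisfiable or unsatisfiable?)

Unsatisfiable

Constraints 1, 5, 7, and 9 give m < h, h ≤ n, n < k, k < m. Chaining: m < h ≤ n < k < m, which forces m < m — impossible.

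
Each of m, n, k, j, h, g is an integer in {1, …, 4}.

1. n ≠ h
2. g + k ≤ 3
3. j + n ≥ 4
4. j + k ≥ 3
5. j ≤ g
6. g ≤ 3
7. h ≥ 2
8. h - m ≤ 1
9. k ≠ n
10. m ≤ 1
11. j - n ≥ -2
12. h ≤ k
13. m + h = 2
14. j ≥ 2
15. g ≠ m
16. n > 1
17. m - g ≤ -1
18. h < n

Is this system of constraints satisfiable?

Unsatisfiable

From constraints 5 and 14: g ≥ j ≥ 2. From constraints 7 and 12: k ≥ h ≥ 2. Hence g + k ≥ 4. But constraint 2 requires g + k ≤ 3, and 3 < 4. Contradiction.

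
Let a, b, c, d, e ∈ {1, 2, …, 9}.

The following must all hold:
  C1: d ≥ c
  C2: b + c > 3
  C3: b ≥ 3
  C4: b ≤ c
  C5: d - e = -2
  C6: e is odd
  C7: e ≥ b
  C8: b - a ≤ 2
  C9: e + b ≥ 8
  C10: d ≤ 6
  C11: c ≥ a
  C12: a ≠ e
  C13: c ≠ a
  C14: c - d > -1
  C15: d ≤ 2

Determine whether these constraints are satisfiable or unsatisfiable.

Unsatisfiable

From constraints 3 and 4: c ≥ b and b ≥ 3, so c ≥ 3. From constraints 1 and 15: c ≤ d and d ≤ 2, so c ≤ 2. But 2 < 3, so no value of c works.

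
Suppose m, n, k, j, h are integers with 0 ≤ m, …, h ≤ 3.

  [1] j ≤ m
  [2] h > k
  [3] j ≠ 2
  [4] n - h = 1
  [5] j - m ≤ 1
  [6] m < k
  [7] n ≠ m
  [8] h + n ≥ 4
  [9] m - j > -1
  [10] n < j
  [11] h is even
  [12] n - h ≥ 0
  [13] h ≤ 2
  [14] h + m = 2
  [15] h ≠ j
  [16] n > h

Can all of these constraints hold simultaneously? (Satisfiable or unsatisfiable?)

Unsatisfiable

Constraints 1, 2, 6, 10, and 16 give m < k, k < h, h < n, n < j, j ≤ m. Chaining: m < k < h < n < j ≤ m, which forces m < m — impossible.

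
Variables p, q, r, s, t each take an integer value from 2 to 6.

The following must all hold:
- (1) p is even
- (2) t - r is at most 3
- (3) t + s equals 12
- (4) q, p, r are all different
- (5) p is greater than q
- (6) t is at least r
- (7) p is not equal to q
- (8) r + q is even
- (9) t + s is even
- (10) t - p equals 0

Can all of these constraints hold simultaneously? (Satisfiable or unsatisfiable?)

One satisfying assignment is p = 6, q = 5, r = 3, s = 6, t = 6.
For the less obvious constraints — constraint 2: t - r = 3; constraint 3: t + s = 12 — and the others hold by inspection.

Satisfiable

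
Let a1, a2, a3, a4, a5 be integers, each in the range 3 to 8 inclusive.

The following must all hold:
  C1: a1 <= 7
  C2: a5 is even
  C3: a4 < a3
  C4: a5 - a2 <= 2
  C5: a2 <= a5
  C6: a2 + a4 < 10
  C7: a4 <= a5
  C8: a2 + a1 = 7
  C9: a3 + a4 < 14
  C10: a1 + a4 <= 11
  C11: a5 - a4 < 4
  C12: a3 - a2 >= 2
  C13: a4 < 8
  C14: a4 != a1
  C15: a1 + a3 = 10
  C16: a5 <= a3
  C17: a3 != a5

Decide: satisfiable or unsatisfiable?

Satisfiable

Try a1 = 3, a2 = 4, a3 = 7, a4 = 5, a5 = 6.
Check constraint 4: a5 - a2 = 2; constraint 6: a2 + a4 = 9; constraint 8: a2 + a1 = 7. The remaining constraints are straightforward to verify.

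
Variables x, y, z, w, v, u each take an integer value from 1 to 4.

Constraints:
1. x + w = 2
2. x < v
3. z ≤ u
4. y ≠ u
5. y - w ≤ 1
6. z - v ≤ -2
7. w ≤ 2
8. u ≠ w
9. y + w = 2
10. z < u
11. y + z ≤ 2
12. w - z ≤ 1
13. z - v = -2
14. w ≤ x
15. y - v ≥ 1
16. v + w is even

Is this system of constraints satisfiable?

Constraints 5, 6, 12, and 15 give z − w ≥ -1, w − y ≥ -1, y − v ≥ 1, v − z ≥ 2.
Adding all 4 inequalities: the left sides telescope to 0, and the right sides sum to (-1) + (-1) + 1 + 2 = 1. So 0 ≥ 1, which is false.

Unsatisfiable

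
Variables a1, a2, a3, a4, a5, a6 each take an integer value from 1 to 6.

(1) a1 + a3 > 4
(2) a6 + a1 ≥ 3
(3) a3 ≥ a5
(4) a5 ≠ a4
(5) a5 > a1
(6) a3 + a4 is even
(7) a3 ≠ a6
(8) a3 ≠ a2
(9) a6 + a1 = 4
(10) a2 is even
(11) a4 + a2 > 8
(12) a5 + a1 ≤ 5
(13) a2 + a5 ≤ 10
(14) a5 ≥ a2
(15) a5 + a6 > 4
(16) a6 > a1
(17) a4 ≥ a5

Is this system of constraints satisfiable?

Satisfiable

Take a1 = 1, a2 = 4, a3 = 6, a4 = 6, a5 = 4, a6 = 3. Then constraint 1: a1 + a3 = 7; constraint 2: a6 + a1 = 4; constraint 9: a6 + a1 = 4, and every other listed constraint is also met.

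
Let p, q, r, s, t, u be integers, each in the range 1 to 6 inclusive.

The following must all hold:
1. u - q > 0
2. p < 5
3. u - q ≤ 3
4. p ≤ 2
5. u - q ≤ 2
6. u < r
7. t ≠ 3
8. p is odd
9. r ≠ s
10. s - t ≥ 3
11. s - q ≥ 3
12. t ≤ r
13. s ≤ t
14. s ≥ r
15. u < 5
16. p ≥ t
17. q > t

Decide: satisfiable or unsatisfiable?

Constraints 1, 6, 13, 14, and 17 give t < q, q < u, u < r, r ≤ s, s ≤ t. Chaining: t < q < u < r ≤ s ≤ t, which forces t < t — impossible.

Unsatisfiable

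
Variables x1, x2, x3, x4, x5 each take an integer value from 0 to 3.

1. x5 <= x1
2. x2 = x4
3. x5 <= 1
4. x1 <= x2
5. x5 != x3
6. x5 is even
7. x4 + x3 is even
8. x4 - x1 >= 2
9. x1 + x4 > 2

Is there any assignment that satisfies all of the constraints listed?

Satisfiable

One satisfying assignment is x1 = 0, x2 = 3, x3 = 3, x4 = 3, x5 = 0.
For the less obvious constraints — constraint 6: x5 = 0 is even; constraint 8: x4 - x1 = 3; constraint 9: x1 + x4 = 3 — and the others hold by inspection.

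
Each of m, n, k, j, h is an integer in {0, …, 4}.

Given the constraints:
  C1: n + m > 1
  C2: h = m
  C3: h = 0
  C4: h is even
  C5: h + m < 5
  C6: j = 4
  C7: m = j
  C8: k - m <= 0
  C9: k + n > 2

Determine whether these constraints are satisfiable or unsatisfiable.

Constraint 3 fixes h = 0 and constraint 6 fixes j = 4. Constraints 2 and 7 give h = m = j, so h = j. But 0 ≠ 4 — contradiction.

Unsatisfiable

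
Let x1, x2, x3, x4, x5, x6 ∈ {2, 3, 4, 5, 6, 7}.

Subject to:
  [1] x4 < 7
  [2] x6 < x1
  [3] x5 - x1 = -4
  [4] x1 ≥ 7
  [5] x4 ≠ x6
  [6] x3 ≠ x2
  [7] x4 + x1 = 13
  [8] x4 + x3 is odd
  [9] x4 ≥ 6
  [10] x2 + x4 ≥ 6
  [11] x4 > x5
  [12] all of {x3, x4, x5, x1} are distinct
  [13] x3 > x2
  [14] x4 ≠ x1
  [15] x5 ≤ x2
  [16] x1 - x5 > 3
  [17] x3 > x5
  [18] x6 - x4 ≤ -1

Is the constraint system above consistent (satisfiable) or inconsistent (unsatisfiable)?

Satisfiable

Try x1 = 7, x2 = 3, x3 = 5, x4 = 6, x5 = 3, x6 = 5.
Check constraint 3: x5 - x1 = -4; constraint 7: x4 + x1 = 13; constraint 10: x2 + x4 = 9. The remaining constraints are straightforward to verify.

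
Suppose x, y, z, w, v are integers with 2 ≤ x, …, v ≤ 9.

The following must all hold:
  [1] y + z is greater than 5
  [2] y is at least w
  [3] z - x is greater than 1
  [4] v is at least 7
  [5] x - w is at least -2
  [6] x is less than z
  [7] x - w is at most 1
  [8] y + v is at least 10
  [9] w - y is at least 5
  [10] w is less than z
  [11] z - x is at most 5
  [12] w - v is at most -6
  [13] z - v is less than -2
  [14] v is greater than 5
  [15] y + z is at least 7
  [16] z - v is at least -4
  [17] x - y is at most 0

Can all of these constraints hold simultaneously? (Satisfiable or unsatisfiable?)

Unsatisfiable

Constraints 9, 11, 12, 16, and 17 give w − y ≥ 5, y − x ≥ 0, x − z ≥ -5, z − v ≥ -4, v − w ≥ 6.
Adding all 5 inequalities: the left sides telescope to 0, and the right sides sum to 5 + 0 + (-5) + (-4) + 6 = 2. So 0 ≥ 2, which is false.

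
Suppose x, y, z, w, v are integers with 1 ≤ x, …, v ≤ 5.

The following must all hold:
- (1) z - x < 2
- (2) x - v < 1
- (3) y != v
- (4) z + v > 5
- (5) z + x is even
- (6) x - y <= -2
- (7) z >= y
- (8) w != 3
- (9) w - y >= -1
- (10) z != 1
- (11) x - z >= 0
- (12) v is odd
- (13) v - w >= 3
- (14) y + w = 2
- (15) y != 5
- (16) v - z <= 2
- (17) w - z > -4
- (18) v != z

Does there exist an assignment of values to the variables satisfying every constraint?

Unsatisfiable

Constraints 6, 9, 11, 13, and 16 give w − y ≥ -1, y − x ≥ 2, x − z ≥ 0, z − v ≥ -2, v − w ≥ 3.
Adding all 5 inequalities: the left sides telescope to 0, and the right sides sum to (-1) + 2 + 0 + (-2) + 3 = 2. So 0 ≥ 2, which is false.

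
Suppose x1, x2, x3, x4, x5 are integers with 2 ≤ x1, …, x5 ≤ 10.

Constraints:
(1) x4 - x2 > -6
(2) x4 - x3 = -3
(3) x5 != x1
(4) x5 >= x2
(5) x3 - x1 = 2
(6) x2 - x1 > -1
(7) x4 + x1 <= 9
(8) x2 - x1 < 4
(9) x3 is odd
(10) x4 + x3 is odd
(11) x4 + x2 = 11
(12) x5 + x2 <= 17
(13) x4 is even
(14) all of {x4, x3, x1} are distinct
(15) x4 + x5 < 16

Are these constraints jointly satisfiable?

One satisfying assignment is x1 = 5, x2 = 7, x3 = 7, x4 = 4, x5 = 9.
For the less obvious constraints — constraint 1: x4 - x2 = -3; constraint 2: x4 - x3 = -3 — and the others hold by inspection.

Satisfiable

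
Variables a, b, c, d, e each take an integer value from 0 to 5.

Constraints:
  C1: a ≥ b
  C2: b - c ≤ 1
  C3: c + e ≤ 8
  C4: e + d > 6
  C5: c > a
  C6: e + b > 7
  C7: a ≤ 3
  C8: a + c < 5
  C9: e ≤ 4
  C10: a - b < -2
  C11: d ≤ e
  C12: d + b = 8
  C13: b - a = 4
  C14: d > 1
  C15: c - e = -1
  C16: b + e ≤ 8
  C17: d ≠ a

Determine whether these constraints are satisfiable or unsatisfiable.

From constraints 9 and 11: d ≤ e ≤ 4. From constraints 1 and 7: b ≤ a ≤ 3. Hence d + b ≤ 7. But constraint 12 requires d + b = 8, and 8 > 7. Contradiction.

Unsatisfiable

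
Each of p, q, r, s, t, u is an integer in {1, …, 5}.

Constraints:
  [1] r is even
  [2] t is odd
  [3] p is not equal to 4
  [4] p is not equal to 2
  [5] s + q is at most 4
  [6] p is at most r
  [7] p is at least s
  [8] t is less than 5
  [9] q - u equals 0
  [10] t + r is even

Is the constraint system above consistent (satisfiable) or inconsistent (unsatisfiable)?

Unsatisfiable

Constraint 2 makes t odd and constraint 1 makes r even, so t + r must be odd. Constraint 10 says t + r is even — contradiction.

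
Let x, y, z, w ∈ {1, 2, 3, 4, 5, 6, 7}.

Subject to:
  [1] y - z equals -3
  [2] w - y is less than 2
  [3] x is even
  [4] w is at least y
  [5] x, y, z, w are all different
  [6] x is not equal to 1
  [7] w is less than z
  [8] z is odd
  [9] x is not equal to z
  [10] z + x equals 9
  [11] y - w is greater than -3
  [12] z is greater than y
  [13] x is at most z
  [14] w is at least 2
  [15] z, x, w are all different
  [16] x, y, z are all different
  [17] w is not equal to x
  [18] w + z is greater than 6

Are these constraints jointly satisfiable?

Take x = 4, y = 2, z = 5, w = 3. Then constraint 1: y - z = -3; constraint 2: w - y = 1; constraint 10: z + x = 9, and every other listed constraint is also met.

Satisfiable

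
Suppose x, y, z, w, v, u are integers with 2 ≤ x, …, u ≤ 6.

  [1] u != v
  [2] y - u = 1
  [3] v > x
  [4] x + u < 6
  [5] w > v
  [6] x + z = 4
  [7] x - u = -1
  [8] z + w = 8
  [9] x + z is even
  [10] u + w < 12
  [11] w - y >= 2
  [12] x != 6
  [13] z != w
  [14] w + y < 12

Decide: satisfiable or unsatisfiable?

Satisfiable

Take x = 2, y = 4, z = 2, w = 6, v = 4, u = 3. Then constraint 2: y - u = 1; constraint 4: x + u = 5; constraint 6: x + z = 4, and every other listed constraint is also met.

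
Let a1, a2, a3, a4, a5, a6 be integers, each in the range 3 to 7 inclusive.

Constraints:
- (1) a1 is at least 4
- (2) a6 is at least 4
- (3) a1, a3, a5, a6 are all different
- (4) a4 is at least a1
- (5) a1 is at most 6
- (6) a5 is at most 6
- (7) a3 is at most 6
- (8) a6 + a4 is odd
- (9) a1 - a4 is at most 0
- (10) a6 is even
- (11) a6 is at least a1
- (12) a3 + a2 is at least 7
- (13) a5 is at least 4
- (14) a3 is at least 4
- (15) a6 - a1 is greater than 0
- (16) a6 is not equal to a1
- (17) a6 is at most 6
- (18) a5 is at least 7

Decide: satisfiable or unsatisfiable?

Constraints 1, 2, 5, 6, 7, 13, 14, and 17 confine each of a1, a3, a5, a6 to the 3 values {4, …, 6}.
Constraint 3 requires all 4 of them to be distinct, but only 3 values are available — impossible by the pigeonhole principle.

Unsatisfiable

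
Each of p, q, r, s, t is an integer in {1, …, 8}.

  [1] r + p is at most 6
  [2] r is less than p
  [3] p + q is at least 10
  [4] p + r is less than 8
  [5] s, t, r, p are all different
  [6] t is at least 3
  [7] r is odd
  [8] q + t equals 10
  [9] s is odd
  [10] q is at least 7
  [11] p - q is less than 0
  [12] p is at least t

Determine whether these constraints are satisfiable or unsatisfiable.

Satisfiable

The assignment p = 5, q = 7, r = 1, s = 7, t = 3 works:
  constraint 1 holds since r + p = 6.
  constraint 3 holds since p + q = 12.
  constraint 4 holds since p + r = 6.
The rest check out directly.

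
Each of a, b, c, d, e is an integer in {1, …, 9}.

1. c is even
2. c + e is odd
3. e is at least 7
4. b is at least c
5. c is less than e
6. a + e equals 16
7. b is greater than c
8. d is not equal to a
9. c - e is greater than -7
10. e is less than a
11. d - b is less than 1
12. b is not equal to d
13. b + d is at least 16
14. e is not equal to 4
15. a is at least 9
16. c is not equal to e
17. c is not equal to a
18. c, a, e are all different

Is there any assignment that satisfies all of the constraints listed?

The assignment a = 9, b = 9, c = 2, d = 8, e = 7 works:
  constraint 6 holds since a + e = 16.
  constraint 9 holds since c - e = -5.
  constraint 11 holds since d - b = -1.
The rest check out directly.

Satisfiable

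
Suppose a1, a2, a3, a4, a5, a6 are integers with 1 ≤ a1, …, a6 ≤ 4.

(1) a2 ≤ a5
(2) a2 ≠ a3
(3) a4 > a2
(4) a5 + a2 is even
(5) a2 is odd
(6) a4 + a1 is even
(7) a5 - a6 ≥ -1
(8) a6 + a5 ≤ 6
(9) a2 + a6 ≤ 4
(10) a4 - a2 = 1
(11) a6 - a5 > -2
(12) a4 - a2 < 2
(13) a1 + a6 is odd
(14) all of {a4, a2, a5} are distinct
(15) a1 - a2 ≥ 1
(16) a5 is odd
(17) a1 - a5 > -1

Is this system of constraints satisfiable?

One satisfying assignment is a1 = 4, a2 = 1, a3 = 4, a4 = 2, a5 = 3, a6 = 3.
For the less obvious constraints — constraint 7: a5 - a6 = 0; constraint 8: a6 + a5 = 6; constraint 9: a2 + a6 = 4 — and the others hold by inspection.

Satisfiable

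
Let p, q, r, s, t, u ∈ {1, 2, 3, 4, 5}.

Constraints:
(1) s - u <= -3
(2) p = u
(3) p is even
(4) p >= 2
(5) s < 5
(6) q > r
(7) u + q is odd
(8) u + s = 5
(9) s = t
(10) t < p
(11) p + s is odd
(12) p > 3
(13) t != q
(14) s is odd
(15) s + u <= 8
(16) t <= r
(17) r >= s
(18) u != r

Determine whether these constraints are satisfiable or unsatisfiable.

Satisfiable

Setting (p, q, r, s, t, u) = (4, 5, 3, 1, 1, 4) satisfies everything: constraint 1: s - u = -3; constraint 8: u + s = 5; constraint 15: s + u = 5, and the others follow.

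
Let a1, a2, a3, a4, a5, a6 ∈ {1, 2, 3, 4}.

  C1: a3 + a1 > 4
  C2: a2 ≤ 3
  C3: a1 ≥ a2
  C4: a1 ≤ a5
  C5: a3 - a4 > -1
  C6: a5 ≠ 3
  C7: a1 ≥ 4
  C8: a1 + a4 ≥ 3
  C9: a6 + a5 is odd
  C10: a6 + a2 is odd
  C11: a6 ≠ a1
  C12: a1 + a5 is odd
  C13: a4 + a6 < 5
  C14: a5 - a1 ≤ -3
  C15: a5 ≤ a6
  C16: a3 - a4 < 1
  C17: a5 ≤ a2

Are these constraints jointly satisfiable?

From constraints 4 and 7: a5 ≥ a1 and a1 ≥ 4, so a5 ≥ 4. From constraints 2 and 17: a5 ≤ a2 and a2 ≤ 3, so a5 ≤ 3. But 3 < 4, so no value of a5 works.

Unsatisfiable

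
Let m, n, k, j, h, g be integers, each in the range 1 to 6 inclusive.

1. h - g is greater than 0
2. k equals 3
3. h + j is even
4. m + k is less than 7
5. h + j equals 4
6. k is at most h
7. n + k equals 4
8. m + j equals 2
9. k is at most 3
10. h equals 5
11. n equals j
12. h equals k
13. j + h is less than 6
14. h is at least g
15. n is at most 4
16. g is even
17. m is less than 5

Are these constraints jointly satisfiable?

Unsatisfiable

Constraint 10 fixes h = 5 and constraint 2 fixes k = 3, but constraint 12 requires h = k. Since 5 ≠ 3, contradiction.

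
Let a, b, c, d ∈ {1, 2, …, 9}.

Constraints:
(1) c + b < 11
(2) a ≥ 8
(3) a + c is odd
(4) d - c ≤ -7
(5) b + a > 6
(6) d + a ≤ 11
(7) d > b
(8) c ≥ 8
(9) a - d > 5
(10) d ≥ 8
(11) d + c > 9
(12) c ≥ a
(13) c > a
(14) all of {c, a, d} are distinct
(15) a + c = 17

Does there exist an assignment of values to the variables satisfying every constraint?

Unsatisfiable

Constraints 2, 8, and 10 confine each of c, a, d to the 2 values {8, 9} (the domain already gives each ≤ 9).
Constraint 14 requires all 3 of them to be distinct, but only 2 values are available — impossible by the pigeonhole principle.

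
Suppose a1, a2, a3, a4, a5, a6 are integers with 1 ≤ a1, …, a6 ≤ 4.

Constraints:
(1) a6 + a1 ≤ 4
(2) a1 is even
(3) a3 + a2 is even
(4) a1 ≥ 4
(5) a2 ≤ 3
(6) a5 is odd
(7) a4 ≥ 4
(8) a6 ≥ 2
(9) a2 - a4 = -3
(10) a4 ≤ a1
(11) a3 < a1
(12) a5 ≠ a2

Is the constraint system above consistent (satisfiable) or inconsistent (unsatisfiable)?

Unsatisfiable

From constraint 8: a6 ≥ 2. From constraints 7 and 10: a1 ≥ a4 ≥ 4. Hence a6 + a1 ≥ 6. But constraint 1 requires a6 + a1 ≤ 4, and 4 < 6. Contradiction.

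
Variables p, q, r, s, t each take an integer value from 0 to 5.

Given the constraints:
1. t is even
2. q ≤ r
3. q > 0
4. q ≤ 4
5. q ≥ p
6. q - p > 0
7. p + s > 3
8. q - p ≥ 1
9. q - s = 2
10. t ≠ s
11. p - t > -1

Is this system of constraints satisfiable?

One satisfying assignment is p = 2, q = 4, r = 5, s = 2, t = 0.
For the less obvious constraints — constraint 6: q - p = 2; constraint 7: p + s = 4; constraint 8: q - p = 2 — and the others hold by inspection.

Satisfiable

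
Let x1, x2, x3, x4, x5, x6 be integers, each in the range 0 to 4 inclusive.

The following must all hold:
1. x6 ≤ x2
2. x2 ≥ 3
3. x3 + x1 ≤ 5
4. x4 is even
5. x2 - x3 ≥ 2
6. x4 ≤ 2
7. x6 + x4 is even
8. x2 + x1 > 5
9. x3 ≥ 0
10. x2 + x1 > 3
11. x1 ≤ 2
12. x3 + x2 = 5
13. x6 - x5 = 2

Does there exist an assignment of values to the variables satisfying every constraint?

Satisfiable

One satisfying assignment is x1 = 2, x2 = 4, x3 = 1, x4 = 0, x5 = 2, x6 = 4.
For the less obvious constraints — constraint 3: x3 + x1 = 3; constraint 5: x2 - x3 = 3; constraint 8: x2 + x1 = 6 — and the others hold by inspection.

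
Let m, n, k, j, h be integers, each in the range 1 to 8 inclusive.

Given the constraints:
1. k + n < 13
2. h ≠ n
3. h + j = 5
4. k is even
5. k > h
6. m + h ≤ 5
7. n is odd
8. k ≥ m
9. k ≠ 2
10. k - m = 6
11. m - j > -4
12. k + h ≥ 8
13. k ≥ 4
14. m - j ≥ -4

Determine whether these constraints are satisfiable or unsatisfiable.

Take m = 2, n = 3, k = 8, j = 3, h = 2. Then constraint 1: k + n = 11; constraint 3: h + j = 5; constraint 6: m + h = 4, and every other listed constraint is also met.

Satisfiable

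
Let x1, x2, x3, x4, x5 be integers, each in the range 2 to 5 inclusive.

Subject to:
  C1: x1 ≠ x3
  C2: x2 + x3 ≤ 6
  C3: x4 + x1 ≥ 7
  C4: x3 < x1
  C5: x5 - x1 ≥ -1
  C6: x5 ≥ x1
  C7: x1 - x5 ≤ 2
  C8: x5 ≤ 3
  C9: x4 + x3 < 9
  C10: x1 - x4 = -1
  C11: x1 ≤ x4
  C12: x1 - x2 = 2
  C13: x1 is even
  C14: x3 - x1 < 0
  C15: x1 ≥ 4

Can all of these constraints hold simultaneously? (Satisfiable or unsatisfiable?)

From constraint 15: x1 ≥ 4. From constraints 6 and 8: x1 ≤ x5 and x5 ≤ 3, so x1 ≤ 3. But 3 < 4, so no value of x1 works.

Unsatisfiable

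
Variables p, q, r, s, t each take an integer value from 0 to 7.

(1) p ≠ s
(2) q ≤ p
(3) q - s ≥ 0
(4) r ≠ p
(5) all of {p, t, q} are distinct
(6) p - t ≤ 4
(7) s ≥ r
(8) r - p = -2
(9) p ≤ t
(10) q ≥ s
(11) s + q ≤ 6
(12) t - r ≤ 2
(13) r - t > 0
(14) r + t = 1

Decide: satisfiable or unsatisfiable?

Constraints 2, 3, 7, 9, and 13 give r ≤ s, s ≤ q, q ≤ p, p ≤ t, t < r. Chaining: r ≤ s ≤ q ≤ p ≤ t < r, which forces r < r — impossible.

Unsatisfiable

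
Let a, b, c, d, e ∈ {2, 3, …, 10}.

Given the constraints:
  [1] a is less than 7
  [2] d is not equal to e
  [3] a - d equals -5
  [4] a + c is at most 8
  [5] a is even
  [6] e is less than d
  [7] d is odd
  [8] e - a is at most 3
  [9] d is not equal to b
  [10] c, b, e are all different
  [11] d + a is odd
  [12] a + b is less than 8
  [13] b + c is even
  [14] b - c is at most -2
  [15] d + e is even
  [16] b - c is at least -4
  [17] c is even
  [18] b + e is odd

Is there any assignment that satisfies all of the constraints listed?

Satisfiable

Setting (a, b, c, d, e) = (4, 2, 4, 9, 5) satisfies everything: constraint 3: a - d = -5; constraint 4: a + c = 8; constraint 8: e - a = 1, and the others follow.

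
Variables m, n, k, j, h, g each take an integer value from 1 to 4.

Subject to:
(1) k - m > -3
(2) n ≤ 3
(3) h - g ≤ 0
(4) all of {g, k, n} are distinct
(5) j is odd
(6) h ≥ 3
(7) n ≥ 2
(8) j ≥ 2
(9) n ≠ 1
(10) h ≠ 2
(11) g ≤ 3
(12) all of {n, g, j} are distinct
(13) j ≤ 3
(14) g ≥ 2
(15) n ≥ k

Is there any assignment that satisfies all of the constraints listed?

Constraints 2, 7, 8, 11, 13, and 14 confine each of n, g, j to the 2 values {2, 3}.
Constraint 12 requires all 3 of them to be distinct, but only 2 values are available — impossible by the pigeonhole principle.

Unsatisfiable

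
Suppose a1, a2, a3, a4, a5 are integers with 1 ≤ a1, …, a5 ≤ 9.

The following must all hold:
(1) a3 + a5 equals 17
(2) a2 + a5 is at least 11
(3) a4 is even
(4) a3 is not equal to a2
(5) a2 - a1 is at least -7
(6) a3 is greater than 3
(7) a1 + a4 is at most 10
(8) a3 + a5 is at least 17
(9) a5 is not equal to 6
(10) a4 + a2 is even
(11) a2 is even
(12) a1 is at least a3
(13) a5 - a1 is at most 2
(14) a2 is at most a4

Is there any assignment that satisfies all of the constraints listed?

The assignment a1 = 8, a2 = 2, a3 = 8, a4 = 2, a5 = 9 works:
  constraint 1 holds since a3 + a5 = 17.
  constraint 2 holds since a2 + a5 = 11.
The rest check out directly.

Satisfiable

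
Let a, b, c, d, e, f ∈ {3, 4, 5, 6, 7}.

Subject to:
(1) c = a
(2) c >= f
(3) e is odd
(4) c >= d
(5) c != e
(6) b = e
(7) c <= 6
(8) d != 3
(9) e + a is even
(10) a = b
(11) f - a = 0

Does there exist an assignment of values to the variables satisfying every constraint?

From constraints 1, 6, and 10, c = a = b = e, so c = e. But constraint 5 says c ≠ e. Contradiction.

Unsatisfiable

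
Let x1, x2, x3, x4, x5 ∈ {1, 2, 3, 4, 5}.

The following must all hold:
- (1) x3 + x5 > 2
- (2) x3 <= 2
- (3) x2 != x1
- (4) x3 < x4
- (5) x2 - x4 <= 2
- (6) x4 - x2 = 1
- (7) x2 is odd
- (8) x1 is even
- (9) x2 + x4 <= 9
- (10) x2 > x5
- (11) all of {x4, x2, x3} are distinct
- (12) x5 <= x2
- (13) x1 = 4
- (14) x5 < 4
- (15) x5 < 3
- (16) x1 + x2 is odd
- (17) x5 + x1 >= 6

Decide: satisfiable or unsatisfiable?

The assignment x1 = 4, x2 = 3, x3 = 1, x4 = 4, x5 = 2 works:
  constraint 1 holds since x3 + x5 = 3.
  constraint 5 holds since x2 - x4 = -1.
The rest check out directly.

Satisfiable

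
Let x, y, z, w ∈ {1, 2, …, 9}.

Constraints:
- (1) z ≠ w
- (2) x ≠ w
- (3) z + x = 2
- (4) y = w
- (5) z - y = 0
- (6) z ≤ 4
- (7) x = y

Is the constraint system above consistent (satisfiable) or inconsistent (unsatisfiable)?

Unsatisfiable

From constraints 4 and 7, x = y = w, so x = w. But constraint 2 says x ≠ w. Contradiction.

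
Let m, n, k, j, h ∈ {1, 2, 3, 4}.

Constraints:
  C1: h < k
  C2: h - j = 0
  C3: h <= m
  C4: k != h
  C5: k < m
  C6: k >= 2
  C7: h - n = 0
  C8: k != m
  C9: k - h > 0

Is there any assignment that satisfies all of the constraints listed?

Satisfiable

One satisfying assignment is m = 4, n = 2, k = 3, j = 2, h = 2.
For the less obvious constraints — constraint 2: h - j = 0; constraint 7: h - n = 0 — and the others hold by inspection.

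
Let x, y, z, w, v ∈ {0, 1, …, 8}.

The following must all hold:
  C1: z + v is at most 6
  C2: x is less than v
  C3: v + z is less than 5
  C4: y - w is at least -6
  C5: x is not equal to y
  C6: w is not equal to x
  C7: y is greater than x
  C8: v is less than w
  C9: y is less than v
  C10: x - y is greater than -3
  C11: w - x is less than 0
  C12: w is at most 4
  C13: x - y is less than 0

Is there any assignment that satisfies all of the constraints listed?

Unsatisfiable

Constraints 7, 8, 9, and 11 give y < v, v < w, w < x, x < y. Chaining: y < v < w < x < y, which forces y < y — impossible.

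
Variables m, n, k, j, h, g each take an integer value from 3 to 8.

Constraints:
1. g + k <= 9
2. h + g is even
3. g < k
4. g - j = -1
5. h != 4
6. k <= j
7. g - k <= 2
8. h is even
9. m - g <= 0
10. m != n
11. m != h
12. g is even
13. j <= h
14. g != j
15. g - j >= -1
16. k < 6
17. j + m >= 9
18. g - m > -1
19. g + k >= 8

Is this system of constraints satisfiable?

Satisfiable

The assignment m = 4, n = 5, k = 5, j = 5, h = 6, g = 4 works:
  constraint 1 holds since g + k = 9.
  constraint 4 holds since g - j = -1.
The rest check out directly.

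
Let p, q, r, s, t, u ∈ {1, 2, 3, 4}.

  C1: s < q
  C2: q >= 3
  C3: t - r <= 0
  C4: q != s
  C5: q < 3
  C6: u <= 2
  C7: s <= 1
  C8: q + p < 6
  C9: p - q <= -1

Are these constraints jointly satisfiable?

Unsatisfiable

From constraint 2: q ≥ 3. From constraint 5: q ≤ 2. But 2 < 3, so no value of q works.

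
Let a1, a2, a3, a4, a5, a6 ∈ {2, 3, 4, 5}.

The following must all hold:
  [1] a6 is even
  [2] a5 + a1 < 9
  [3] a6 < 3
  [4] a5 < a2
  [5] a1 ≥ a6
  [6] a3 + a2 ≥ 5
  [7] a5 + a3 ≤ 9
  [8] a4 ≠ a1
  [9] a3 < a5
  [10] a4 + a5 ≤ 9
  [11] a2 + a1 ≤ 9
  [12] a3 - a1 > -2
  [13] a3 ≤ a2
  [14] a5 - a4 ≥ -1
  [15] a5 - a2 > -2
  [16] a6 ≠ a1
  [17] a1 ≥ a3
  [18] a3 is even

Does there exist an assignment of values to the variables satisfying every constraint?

One satisfying assignment is a1 = 3, a2 = 5, a3 = 2, a4 = 2, a5 = 4, a6 = 2.
For the less obvious constraints — constraint 2: a5 + a1 = 7; constraint 6: a3 + a2 = 7; constraint 7: a5 + a3 = 6 — and the others hold by inspection.

Satisfiable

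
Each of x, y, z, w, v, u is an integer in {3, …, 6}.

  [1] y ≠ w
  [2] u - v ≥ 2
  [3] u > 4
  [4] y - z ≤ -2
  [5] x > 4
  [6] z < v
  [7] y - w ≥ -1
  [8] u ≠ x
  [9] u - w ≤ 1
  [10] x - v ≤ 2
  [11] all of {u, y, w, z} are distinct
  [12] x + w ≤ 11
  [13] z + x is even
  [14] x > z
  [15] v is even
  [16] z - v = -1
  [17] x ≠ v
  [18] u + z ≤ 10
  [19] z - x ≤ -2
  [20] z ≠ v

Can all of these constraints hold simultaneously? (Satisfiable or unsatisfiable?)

Constraints 2, 4, 7, 9, 10, and 19 give w − u ≥ -1, u − v ≥ 2, v − x ≥ -2, x − z ≥ 2, z − y ≥ 2, y − w ≥ -1.
Adding all 6 inequalities: the left sides telescope to 0, and the right sides sum to (-1) + 2 + (-2) + 2 + 2 + (-1) = 2. So 0 ≥ 2, which is false.

Unsatisfiable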